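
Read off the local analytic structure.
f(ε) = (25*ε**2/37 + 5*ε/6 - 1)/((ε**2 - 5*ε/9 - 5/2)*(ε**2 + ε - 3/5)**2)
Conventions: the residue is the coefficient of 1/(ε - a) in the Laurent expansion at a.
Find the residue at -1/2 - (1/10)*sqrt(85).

The residue is -900227125/171510133 - (27033319900/49566428437)*sqrt(85).

The factor ε**2 + ε - 3/5 splits as (ε - a)(ε - a') with a = -1/2 - (1/10)*sqrt(85), a' = -1/2 + (1/10)*sqrt(85). At the order-2 pole a set g(ε) = (ε - a)^2*f(ε) = [(25*ε**2/37 + 5*ε/6 - 1)/(ε**2 - 5*ε/9 - 5/2)] / (ε - a')^2.
Order-2 pole: residue = g'(a); g'(-1/2 - (1/10)*sqrt(85)) = -900227125/171510133 - (27033319900/49566428437)*sqrt(85), so the residue is -900227125/171510133 - (27033319900/49566428437)*sqrt(85).


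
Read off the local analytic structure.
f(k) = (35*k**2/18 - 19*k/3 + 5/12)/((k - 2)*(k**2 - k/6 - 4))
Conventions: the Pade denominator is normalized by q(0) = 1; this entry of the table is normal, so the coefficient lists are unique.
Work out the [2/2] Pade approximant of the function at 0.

The Pade approximant has numerator coefficients [5/96, -7554589/9795984, -1814309/29387952]; denominator coefficients [1, -319489/4897992, -3211331/9795984].

Taylor coefficients needed (expand at 0): a_0 = 5/96, a_1 = -1769/2304, a_2 = -5239/55296, a_3 = -342233/1327104, a_4 = -1525015/31850496.
Write the denominator as Q(k) = 1 + q1*k + q2*k^2. Requiring Q*f - P = O(k^5) with deg P <= 2 kills the coefficients of k^3..k^4 in Q*f:
  k^3: a_3 + q1*a_2 + q2*a_1 = 0, i.e. -342233/1327104 + (-5239/55296)*q1 + (-1769/2304)*q2 = 0.
  k^4: a_4 + q1*a_3 + q2*a_2 = 0, i.e. -1525015/31850496 + (-342233/1327104)*q1 + (-5239/55296)*q2 = 0.
Solving this linear system: q1 = -319489/4897992, q2 = -3211331/9795984.
The numerator is Q*f truncated at degree 2: P0 = a_0 = 5/96; P1 = a_1 + q1*a_0 = -7554589/9795984; P2 = a_2 + q1*a_1 + q2*a_0 = -1814309/29387952.


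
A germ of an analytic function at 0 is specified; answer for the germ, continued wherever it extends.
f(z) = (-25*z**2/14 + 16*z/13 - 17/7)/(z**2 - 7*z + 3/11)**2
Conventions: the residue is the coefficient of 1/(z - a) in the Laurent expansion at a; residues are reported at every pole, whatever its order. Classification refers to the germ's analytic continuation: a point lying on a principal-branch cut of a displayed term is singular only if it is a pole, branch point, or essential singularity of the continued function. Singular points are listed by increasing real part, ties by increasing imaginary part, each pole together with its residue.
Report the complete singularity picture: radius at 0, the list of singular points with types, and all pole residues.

Radius of convergence at 0: 7/2 - (1/22)*sqrt(5797).
At 7/2 - (1/22)*sqrt(5797): a pole of order 2; residue (2787/25273339)*sqrt(5797).
At 7/2 + (1/22)*sqrt(5797): a pole of order 2; residue -(2787/25273339)*sqrt(5797).

Denominator factor (z**2 - 7*z + 3/11)^2: discriminant 527/11, real irrational roots 7/2 + (1/22)*sqrt(5797) and 7/2 - (1/22)*sqrt(5797); poles of order 2, moduli 7/2 + (1/22)*sqrt(5797) and 7/2 - (1/22)*sqrt(5797).
The radius of convergence is the smallest modulus among the singular points: 7/2 - (1/22)*sqrt(5797).
The factor z**2 - 7*z + 3/11 splits as (z - a)(z - a') with a = 7/2 - (1/22)*sqrt(5797), a' = 7/2 + (1/22)*sqrt(5797). At the order-2 pole a set g(z) = (z - a)^2*f(z) = [-25*z**2/14 + 16*z/13 - 17/7] / (z - a')^2.
Order-2 pole: residue = g'(a); g'(7/2 - (1/22)*sqrt(5797)) = (2787/25273339)*sqrt(5797), so the residue is (2787/25273339)*sqrt(5797).
The factor z**2 - 7*z + 3/11 splits as (z - a)(z - a') with a = 7/2 + (1/22)*sqrt(5797), a' = 7/2 - (1/22)*sqrt(5797). At the order-2 pole a set g(z) = (z - a)^2*f(z) = [-25*z**2/14 + 16*z/13 - 17/7] / (z - a')^2.
Order-2 pole: residue = g'(a); g'(7/2 + (1/22)*sqrt(5797)) = -(2787/25273339)*sqrt(5797), so the residue is -(2787/25273339)*sqrt(5797).
List the singular points by increasing real part (a conjugate pair: the negative imaginary part first).


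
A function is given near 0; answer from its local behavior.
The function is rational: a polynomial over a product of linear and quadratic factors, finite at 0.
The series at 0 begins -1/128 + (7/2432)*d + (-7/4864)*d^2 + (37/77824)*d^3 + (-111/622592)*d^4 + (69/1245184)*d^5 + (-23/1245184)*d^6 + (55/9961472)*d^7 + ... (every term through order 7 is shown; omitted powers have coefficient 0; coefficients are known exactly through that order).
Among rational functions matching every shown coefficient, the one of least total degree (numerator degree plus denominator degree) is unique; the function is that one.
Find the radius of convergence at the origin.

The radius of convergence is 4.

No rational of total degree below 5 reproduces all 8 coefficients; solving the [1/4] Pade equations on them gives f(d) = (5*d/19 + 2)/((d - 4)*(d + 4)**3), whose expansion matches every shown term.
Denominator factor (d - 4): pole of order 1 at 4, modulus 4.
Denominator factor (d + 4)^3: pole of order 3 at -4, modulus 4.
The radius of convergence is the smallest modulus among the singular points: 4.


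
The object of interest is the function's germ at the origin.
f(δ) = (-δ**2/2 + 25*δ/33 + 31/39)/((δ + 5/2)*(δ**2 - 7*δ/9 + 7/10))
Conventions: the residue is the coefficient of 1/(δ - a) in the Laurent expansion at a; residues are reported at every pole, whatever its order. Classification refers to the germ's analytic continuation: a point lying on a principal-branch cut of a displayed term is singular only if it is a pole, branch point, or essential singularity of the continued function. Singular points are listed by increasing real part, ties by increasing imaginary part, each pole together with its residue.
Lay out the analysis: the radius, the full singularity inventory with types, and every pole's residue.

Denominator factor (δ + 5/2): pole of order 1 at -5/2, modulus 5/2.
Denominator factor (δ**2 - 7*δ/9 + 7/10): discriminant -889/405, complex-conjugate roots (7/18) + ((1/90)*sqrt(4445))*i and (7/18) - ((1/90)*sqrt(4445))*i; poles of order 1, moduli (1/10)*sqrt(70) and (1/10)*sqrt(70).
The radius of convergence is the smallest modulus among the singular points: (1/10)*sqrt(70).
At the order-1 pole -5/2 set g(δ) = (δ - (-5/2))*f(δ) = (-δ**2/2 + 25*δ/33 + 31/39)/(δ**2 - 7*δ/9 + 7/10).
Simple pole: residue = g(a) at a = -5/2, which is -217455/457886.
The factor δ**2 - 7*δ/9 + 7/10 splits as (δ - a)(δ - a') with a = (7/18) - ((1/90)*sqrt(4445))*i, a' = (7/18) + ((1/90)*sqrt(4445))*i. At the order-1 pole a set g(δ) = (δ - a)*f(δ) = [(-δ**2/2 + 25*δ/33 + 31/39)/(δ + 5/2)] / (δ - a').
Simple pole: residue = g(a) at a = (7/18) - ((1/90)*sqrt(4445))*i, which is (-2872/228943) + ((139849/31312358)*sqrt(4445))*i.
The factor δ**2 - 7*δ/9 + 7/10 splits as (δ - a)(δ - a') with a = (7/18) + ((1/90)*sqrt(4445))*i, a' = (7/18) - ((1/90)*sqrt(4445))*i. At the order-1 pole a set g(δ) = (δ - a)*f(δ) = [(-δ**2/2 + 25*δ/33 + 31/39)/(δ + 5/2)] / (δ - a').
Simple pole: residue = g(a) at a = (7/18) + ((1/90)*sqrt(4445))*i, which is (-2872/228943) - ((139849/31312358)*sqrt(4445))*i.
List the singular points by increasing real part (a conjugate pair: the negative imaginary part first).

Radius of convergence at 0: (1/10)*sqrt(70).
At -5/2: a pole of order 1; residue -217455/457886.
At (7/18) - ((1/90)*sqrt(4445))*i: a pole of order 1; residue (-2872/228943) + ((139849/31312358)*sqrt(4445))*i.
At (7/18) + ((1/90)*sqrt(4445))*i: a pole of order 1; residue (-2872/228943) - ((139849/31312358)*sqrt(4445))*i.


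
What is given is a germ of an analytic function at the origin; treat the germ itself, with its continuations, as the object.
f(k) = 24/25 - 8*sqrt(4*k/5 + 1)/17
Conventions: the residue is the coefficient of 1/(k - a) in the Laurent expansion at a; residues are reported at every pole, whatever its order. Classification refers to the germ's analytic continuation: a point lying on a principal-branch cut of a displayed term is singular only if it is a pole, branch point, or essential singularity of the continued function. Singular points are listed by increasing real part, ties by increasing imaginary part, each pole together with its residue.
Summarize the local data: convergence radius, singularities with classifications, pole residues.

Radius of convergence at 0: 5/4.
At -5/4: an algebraic (square-root) branch point.

Branch term (-8/17)*sqrt(1 - k/(-5/4)): its argument vanishes at k = -5/4, a square-root branch point, modulus 5/4.
The radius of convergence is the smallest modulus among the singular points: 5/4.


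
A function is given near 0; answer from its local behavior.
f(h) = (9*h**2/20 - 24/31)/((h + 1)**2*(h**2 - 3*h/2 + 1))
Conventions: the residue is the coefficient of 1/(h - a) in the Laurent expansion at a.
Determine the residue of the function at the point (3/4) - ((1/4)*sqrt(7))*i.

The residue is (759/4340) - ((603/30380)*sqrt(7))*i.

The factor h**2 - 3*h/2 + 1 splits as (h - a)(h - a') with a = (3/4) - ((1/4)*sqrt(7))*i, a' = (3/4) + ((1/4)*sqrt(7))*i. At the order-1 pole a set g(h) = (h - a)*f(h) = [(9*h**2/20 - 24/31)/(h + 1)**2] / (h - a').
Simple pole: residue = g(a) at a = (3/4) - ((1/4)*sqrt(7))*i, which is (759/4340) - ((603/30380)*sqrt(7))*i.


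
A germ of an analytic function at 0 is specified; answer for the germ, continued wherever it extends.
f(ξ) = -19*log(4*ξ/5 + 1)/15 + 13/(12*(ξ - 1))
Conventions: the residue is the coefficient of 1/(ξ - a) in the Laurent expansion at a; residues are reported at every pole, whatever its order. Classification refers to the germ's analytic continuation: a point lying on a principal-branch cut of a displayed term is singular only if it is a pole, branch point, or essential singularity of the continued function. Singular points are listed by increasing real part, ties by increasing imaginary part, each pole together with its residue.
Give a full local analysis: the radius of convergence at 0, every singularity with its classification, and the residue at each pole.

Radius of convergence at 0: 1.
At -5/4: a logarithmic branch point.
At 1: a pole of order 1; residue 13/12.

Denominator factor (ξ - 1): pole of order 1 at 1, modulus 1.
Branch term (-19/15)*log(1 - ξ/(-5/4)): its argument vanishes at ξ = -5/4, a logarithmic branch point, modulus 5/4.
The radius of convergence is the smallest modulus among the singular points: 1.
The branch term is analytic at 1 and contributes nothing to the residue; only the rational part matters.
At the order-1 pole 1 set g(ξ) = (ξ - (1))*(rational part) = 13/12.
Simple pole: residue = g(a) at a = 1, which is 13/12.
List the singular points by increasing real part (a conjugate pair: the negative imaginary part first).


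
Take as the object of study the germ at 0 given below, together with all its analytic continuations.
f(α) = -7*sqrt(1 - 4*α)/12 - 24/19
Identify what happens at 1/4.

The point is an algebraic (square-root) branch point.

The term (-7/12)*sqrt(1 - α/(1/4)) has argument 1 - 1/4/(1/4) = 0 at 1/4: a square-root (algebraic, two-sheeted) branch point; the remaining terms are analytic or single-valued there.


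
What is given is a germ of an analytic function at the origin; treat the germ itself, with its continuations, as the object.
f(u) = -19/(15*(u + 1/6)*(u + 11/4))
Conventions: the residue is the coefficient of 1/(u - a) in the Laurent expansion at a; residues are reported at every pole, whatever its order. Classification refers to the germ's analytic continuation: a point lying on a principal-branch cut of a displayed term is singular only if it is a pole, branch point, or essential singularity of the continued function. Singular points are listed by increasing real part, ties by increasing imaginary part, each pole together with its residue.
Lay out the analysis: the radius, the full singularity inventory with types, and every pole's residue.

Radius of convergence at 0: 1/6.
At -11/4: a pole of order 1; residue 76/155.
At -1/6: a pole of order 1; residue -76/155.

Denominator factor (u + 11/4): pole of order 1 at -11/4, modulus 11/4.
Denominator factor (u + 1/6): pole of order 1 at -1/6, modulus 1/6.
The radius of convergence is the smallest modulus among the singular points: 1/6.
At the order-1 pole -11/4 set g(u) = (u - (-11/4))*f(u) = -19/(15*(u + 1/6)).
Simple pole: residue = g(a) at a = -11/4, which is 76/155.
At the order-1 pole -1/6 set g(u) = (u - (-1/6))*f(u) = -19/(15*(u + 11/4)).
Simple pole: residue = g(a) at a = -1/6, which is -76/155.
List the singular points by increasing real part (a conjugate pair: the negative imaginary part first).


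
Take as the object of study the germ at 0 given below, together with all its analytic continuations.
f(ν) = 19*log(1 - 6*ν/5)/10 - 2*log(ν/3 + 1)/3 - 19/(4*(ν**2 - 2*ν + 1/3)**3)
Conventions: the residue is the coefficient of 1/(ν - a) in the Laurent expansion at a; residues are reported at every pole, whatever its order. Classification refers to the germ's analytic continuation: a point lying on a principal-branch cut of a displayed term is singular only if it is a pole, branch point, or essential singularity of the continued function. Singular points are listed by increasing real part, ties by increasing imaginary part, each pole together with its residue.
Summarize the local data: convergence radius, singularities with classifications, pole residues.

Denominator factor (ν**2 - 2*ν + 1/3)^3: discriminant 8/3, real irrational roots 1 + (1/3)*sqrt(6) and 1 - (1/3)*sqrt(6); poles of order 3, moduli 1 + (1/3)*sqrt(6) and 1 - (1/3)*sqrt(6).
Branch term (19/10)*log(1 - ν/(5/6)): its argument vanishes at ν = 5/6, a logarithmic branch point, modulus 5/6.
Branch term (-2/3)*log(1 - ν/(-3)): its argument vanishes at ν = -3, a logarithmic branch point, modulus 3.
The radius of convergence is the smallest modulus among the singular points: 1 - (1/3)*sqrt(6).
The branch terms are analytic at 1 - (1/3)*sqrt(6) and contribute nothing to the residue; only the rational part matters.
The factor ν**2 - 2*ν + 1/3 splits as (ν - a)(ν - a') with a = 1 - (1/3)*sqrt(6), a' = 1 + (1/3)*sqrt(6). At the order-3 pole a set g(ν) = (ν - a)^3*(rational part) = [-19/4] / (ν - a')^3.
Order-3 pole: residue = g''(a)/2; g''(1 - (1/3)*sqrt(6)) = (513/256)*sqrt(6), so the residue is (513/512)*sqrt(6).
The branch terms are analytic at 1 + (1/3)*sqrt(6) and contribute nothing to the residue; only the rational part matters.
The factor ν**2 - 2*ν + 1/3 splits as (ν - a)(ν - a') with a = 1 + (1/3)*sqrt(6), a' = 1 - (1/3)*sqrt(6). At the order-3 pole a set g(ν) = (ν - a)^3*(rational part) = [-19/4] / (ν - a')^3.
Order-3 pole: residue = g''(a)/2; g''(1 + (1/3)*sqrt(6)) = -(513/256)*sqrt(6), so the residue is -(513/512)*sqrt(6).
List the singular points by increasing real part (a conjugate pair: the negative imaginary part first).

Radius of convergence at 0: 1 - (1/3)*sqrt(6).
At -3: a logarithmic branch point.
At 1 - (1/3)*sqrt(6): a pole of order 3; residue (513/512)*sqrt(6).
At 5/6: a logarithmic branch point.
At 1 + (1/3)*sqrt(6): a pole of order 3; residue -(513/512)*sqrt(6).


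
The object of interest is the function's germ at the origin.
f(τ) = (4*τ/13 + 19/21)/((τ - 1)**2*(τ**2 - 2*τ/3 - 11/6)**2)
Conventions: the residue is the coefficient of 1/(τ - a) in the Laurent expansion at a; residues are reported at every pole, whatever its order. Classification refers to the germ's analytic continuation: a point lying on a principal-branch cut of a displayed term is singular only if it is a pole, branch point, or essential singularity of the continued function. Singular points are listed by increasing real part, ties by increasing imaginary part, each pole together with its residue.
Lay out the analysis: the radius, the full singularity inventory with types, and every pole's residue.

Radius of convergence at 0: 1.
At 1/3 - (1/6)*sqrt(70): a pole of order 2; residue -12104/22113 + (379597/5417685)*sqrt(70).
At 1: a pole of order 2; residue 24208/22113.
At 1/3 + (1/6)*sqrt(70): a pole of order 2; residue -12104/22113 - (379597/5417685)*sqrt(70).

Denominator factor (τ - 1)^2: pole of order 2 at 1, modulus 1.
Denominator factor (τ**2 - 2*τ/3 - 11/6)^2: discriminant 70/9, real irrational roots 1/3 + (1/6)*sqrt(70) and 1/3 - (1/6)*sqrt(70); poles of order 2, moduli 1/3 + (1/6)*sqrt(70) and -1/3 + (1/6)*sqrt(70).
The radius of convergence is the smallest modulus among the singular points: 1.
The factor τ**2 - 2*τ/3 - 11/6 splits as (τ - a)(τ - a') with a = 1/3 - (1/6)*sqrt(70), a' = 1/3 + (1/6)*sqrt(70). At the order-2 pole a set g(τ) = (τ - a)^2*f(τ) = [(4*τ/13 + 19/21)/(τ - 1)**2] / (τ - a')^2.
Order-2 pole: residue = g'(a); g'(1/3 - (1/6)*sqrt(70)) = -12104/22113 + (379597/5417685)*sqrt(70), so the residue is -12104/22113 + (379597/5417685)*sqrt(70).
At the order-2 pole 1 set g(τ) = (τ - (1))^2*f(τ) = (4*τ/13 + 19/21)/(τ**2 - 2*τ/3 - 11/6)**2.
Order-2 pole: residue = g'(a); g'(1) = 24208/22113, so the residue is 24208/22113.
The factor τ**2 - 2*τ/3 - 11/6 splits as (τ - a)(τ - a') with a = 1/3 + (1/6)*sqrt(70), a' = 1/3 - (1/6)*sqrt(70). At the order-2 pole a set g(τ) = (τ - a)^2*f(τ) = [(4*τ/13 + 19/21)/(τ - 1)**2] / (τ - a')^2.
Order-2 pole: residue = g'(a); g'(1/3 + (1/6)*sqrt(70)) = -12104/22113 - (379597/5417685)*sqrt(70), so the residue is -12104/22113 - (379597/5417685)*sqrt(70).
List the singular points by increasing real part (a conjugate pair: the negative imaginary part first).


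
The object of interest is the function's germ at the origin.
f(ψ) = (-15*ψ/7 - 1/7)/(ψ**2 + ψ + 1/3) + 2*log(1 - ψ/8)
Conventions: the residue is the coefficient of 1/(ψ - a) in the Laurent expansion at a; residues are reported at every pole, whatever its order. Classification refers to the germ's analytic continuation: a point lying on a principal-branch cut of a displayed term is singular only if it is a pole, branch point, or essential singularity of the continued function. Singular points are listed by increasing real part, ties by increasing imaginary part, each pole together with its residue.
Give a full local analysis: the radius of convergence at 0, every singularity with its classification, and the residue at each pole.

Denominator factor (ψ**2 + ψ + 1/3): discriminant -1/3, complex-conjugate roots (-1/2) + ((1/6)*sqrt(3))*i and (-1/2) - ((1/6)*sqrt(3))*i; poles of order 1, moduli (1/3)*sqrt(3) and (1/3)*sqrt(3).
Branch term (2)*log(1 - ψ/(8)): its argument vanishes at ψ = 8, a logarithmic branch point, modulus 8.
The radius of convergence is the smallest modulus among the singular points: (1/3)*sqrt(3).
The branch term is analytic at (-1/2) - ((1/6)*sqrt(3))*i and contributes nothing to the residue; only the rational part matters.
The factor ψ**2 + ψ + 1/3 splits as (ψ - a)(ψ - a') with a = (-1/2) - ((1/6)*sqrt(3))*i, a' = (-1/2) + ((1/6)*sqrt(3))*i. At the order-1 pole a set g(ψ) = (ψ - a)*(rational part) = [-15*ψ/7 - 1/7] / (ψ - a').
Simple pole: residue = g(a) at a = (-1/2) - ((1/6)*sqrt(3))*i, which is (-15/14) + ((13/14)*sqrt(3))*i.
The branch term is analytic at (-1/2) + ((1/6)*sqrt(3))*i and contributes nothing to the residue; only the rational part matters.
The factor ψ**2 + ψ + 1/3 splits as (ψ - a)(ψ - a') with a = (-1/2) + ((1/6)*sqrt(3))*i, a' = (-1/2) - ((1/6)*sqrt(3))*i. At the order-1 pole a set g(ψ) = (ψ - a)*(rational part) = [-15*ψ/7 - 1/7] / (ψ - a').
Simple pole: residue = g(a) at a = (-1/2) + ((1/6)*sqrt(3))*i, which is (-15/14) - ((13/14)*sqrt(3))*i.
List the singular points by increasing real part (a conjugate pair: the negative imaginary part first).

Radius of convergence at 0: (1/3)*sqrt(3).
At (-1/2) - ((1/6)*sqrt(3))*i: a pole of order 1; residue (-15/14) + ((13/14)*sqrt(3))*i.
At (-1/2) + ((1/6)*sqrt(3))*i: a pole of order 1; residue (-15/14) - ((13/14)*sqrt(3))*i.
At 8: a logarithmic branch point.


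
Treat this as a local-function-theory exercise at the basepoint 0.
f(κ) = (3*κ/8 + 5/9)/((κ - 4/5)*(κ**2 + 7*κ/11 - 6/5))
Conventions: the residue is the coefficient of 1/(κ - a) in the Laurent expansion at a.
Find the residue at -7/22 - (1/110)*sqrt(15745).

The residue is 605/72 - (1265/18894)*sqrt(15745).

The factor κ**2 + 7*κ/11 - 6/5 splits as (κ - a)(κ - a') with a = -7/22 - (1/110)*sqrt(15745), a' = -7/22 + (1/110)*sqrt(15745). At the order-1 pole a set g(κ) = (κ - a)*f(κ) = [(3*κ/8 + 5/9)/(κ - 4/5)] / (κ - a').
Simple pole: residue = g(a) at a = -7/22 - (1/110)*sqrt(15745), which is 605/72 - (1265/18894)*sqrt(15745).


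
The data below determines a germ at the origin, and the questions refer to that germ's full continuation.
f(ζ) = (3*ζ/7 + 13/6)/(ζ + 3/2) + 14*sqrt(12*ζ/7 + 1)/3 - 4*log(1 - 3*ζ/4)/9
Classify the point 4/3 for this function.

The point is a logarithmic branch point.

The term (-4/9)*log(1 - ζ/(4/3)) has argument 1 - 4/3/(4/3) = 0 at 4/3: a logarithmic (infinitely-sheeted) branch point; the remaining terms are analytic or single-valued there.


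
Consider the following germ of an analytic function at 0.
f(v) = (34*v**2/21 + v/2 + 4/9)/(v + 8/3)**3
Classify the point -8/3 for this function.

The denominator factor v + 8/3 vanishes at -8/3 and appears to the power 3; the numerator there equals 2008/189, nonzero, and no other factor vanishes.
Hence a pole whose order is the multiplicity, 3.

The point is a pole of order 3.


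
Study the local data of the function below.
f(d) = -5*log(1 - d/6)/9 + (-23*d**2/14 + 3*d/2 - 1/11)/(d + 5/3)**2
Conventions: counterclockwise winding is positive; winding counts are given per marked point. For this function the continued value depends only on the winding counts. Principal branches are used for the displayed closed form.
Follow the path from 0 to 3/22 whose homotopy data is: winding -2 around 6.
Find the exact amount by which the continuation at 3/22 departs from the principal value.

The rational part is single-valued and drops out of the difference; each branch term changes only by its own monodromy.
(-5/9)*log(1 - d/(6)): each positive loop around 6 adds 2*pi*i to the log, so winding -2 contributes (-5/9)*(-2)*2*pi*i = (20/9)*pi*i.
Summing the contributions at d = 3/22 gives (20/9)*pi*i.

Continued minus principal equals (20/9)*pi*i.


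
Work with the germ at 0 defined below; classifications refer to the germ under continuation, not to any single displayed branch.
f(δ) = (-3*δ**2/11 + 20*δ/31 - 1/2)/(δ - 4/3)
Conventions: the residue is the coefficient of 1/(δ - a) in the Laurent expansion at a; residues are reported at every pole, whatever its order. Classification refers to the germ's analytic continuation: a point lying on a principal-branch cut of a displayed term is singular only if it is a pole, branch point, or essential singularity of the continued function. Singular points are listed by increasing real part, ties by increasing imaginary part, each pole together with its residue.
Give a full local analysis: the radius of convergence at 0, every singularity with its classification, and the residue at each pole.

Denominator factor (δ - 4/3): pole of order 1 at 4/3, modulus 4/3.
The radius of convergence is the smallest modulus among the singular points: 4/3.
At the order-1 pole 4/3 set g(δ) = (δ - (4/3))*f(δ) = -3*δ**2/11 + 20*δ/31 - 1/2.
Simple pole: residue = g(a) at a = 4/3, which is -85/682.

Radius of convergence at 0: 4/3.
At 4/3: a pole of order 1; residue -85/682.


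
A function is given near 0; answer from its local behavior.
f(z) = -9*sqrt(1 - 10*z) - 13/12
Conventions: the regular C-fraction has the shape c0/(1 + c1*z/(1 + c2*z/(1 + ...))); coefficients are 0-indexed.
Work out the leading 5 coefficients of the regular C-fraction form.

Taylor coefficients (expand at 0): a_0 = -121/12, a_1 = 45, a_2 = 225/2, a_3 = 1125/2, a_4 = 28125/8.
c0 = a_0 = -121/12. Peel one level at a time: if S = 1 + c*z/S' with S'(0) = 1, then c is the z-coefficient of S and S' = c*z/(S - 1).
S_1 = c0/f = 1 + (540/121)*z + (454950/14641)*z^2 + ...; c1 = 540/121.
S_2 = c1*z/(S_1 - 1) = 1 + (-1685/242)*z + (-25/4)*z^2 + ...; c2 = -1685/242.
S_3 = c2*z/(S_2 - 1) = 1 + (-605/674)*z + (-1672825/454276)*z^2 + ...; c3 = -605/674.
S_4 = c3*z/(S_3 - 1) = 1 + (-2765/674)*z + ...; c4 = -2765/674.

The regular C-fraction coefficients are [-121/12, 540/121, -1685/242, -605/674, -2765/674].


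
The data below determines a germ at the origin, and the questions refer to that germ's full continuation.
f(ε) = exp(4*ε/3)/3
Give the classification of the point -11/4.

The point is a regular point.

There is no denominator, hence no pole anywhere.
The factor exp(4*ε/3) is entire.
So the germ continues analytically to -11/4.


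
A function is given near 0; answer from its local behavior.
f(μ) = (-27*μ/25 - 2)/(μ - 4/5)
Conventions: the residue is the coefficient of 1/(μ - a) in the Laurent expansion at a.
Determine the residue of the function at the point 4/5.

At the order-1 pole 4/5 set g(μ) = (μ - (4/5))*f(μ) = -27*μ/25 - 2.
Simple pole: residue = g(a) at a = 4/5, which is -358/125.

The residue is -358/125.


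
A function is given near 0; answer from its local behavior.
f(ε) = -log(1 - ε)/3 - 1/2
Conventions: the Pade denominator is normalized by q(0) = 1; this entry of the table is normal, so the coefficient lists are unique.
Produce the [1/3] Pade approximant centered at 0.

Taylor coefficients needed (expand at 0): a_0 = -1/2, a_1 = 1/3, a_2 = 1/6, a_3 = 1/9, a_4 = 1/12.
Write the denominator as Q(ε) = 1 + q1*ε + q2*ε^2 + q3*ε^3. Requiring Q*f - P = O(ε^5) with deg P <= 1 kills the coefficients of ε^2..ε^4 in Q*f:
  ε^2: a_2 + q1*a_1 + q2*a_0 = 0, i.e. 1/6 + (1/3)*q1 + (-1/2)*q2 = 0.
  ε^3: a_3 + q1*a_2 + q2*a_1 + q3*a_0 = 0, i.e. 1/9 + (1/6)*q1 + (1/3)*q2 + (-1/2)*q3 = 0.
  ε^4: a_4 + q1*a_3 + q2*a_2 + q3*a_1 = 0, i.e. 1/12 + (1/9)*q1 + (1/6)*q2 + (1/3)*q3 = 0.
Solving this linear system: q1 = -31/52, q2 = -5/78, q3 = -1/52.
The numerator is Q*f truncated at degree 1: P0 = a_0 = -1/2; P1 = a_1 + q1*a_0 = 197/312.

The Pade approximant has numerator coefficients [-1/2, 197/312]; denominator coefficients [1, -31/52, -5/78, -1/52].


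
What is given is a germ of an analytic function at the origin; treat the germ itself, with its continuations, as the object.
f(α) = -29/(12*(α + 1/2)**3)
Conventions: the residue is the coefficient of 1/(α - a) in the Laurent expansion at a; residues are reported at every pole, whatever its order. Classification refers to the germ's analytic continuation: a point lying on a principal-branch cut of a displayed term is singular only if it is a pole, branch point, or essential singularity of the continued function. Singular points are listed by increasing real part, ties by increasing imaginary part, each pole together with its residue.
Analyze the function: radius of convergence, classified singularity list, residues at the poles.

Radius of convergence at 0: 1/2.
At -1/2: a pole of order 3; residue 0.

Denominator factor (α + 1/2)^3: pole of order 3 at -1/2, modulus 1/2.
The radius of convergence is the smallest modulus among the singular points: 1/2.
At the order-3 pole -1/2 set g(α) = (α - (-1/2))^3*f(α) = -29/12.
Order-3 pole: residue = g''(a)/2; g''(-1/2) = 0, so the residue is 0.


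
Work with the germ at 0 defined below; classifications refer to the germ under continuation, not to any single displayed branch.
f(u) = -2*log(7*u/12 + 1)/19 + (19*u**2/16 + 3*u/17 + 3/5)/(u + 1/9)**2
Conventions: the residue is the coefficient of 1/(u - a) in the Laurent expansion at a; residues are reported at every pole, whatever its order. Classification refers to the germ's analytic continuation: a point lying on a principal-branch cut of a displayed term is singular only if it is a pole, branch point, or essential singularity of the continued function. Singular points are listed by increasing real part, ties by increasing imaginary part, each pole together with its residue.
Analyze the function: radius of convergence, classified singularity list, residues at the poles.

Denominator factor (u + 1/9)^2: pole of order 2 at -1/9, modulus 1/9.
Branch term (-2/19)*log(1 - u/(-12/7)): its argument vanishes at u = -12/7, a logarithmic branch point, modulus 12/7.
The radius of convergence is the smallest modulus among the singular points: 1/9.
The branch term is analytic at -1/9 and contributes nothing to the residue; only the rational part matters.
At the order-2 pole -1/9 set g(u) = (u - (-1/9))^2*(rational part) = 19*u**2/16 + 3*u/17 + 3/5.
Order-2 pole: residue = g'(a); g'(-1/9) = -107/1224, so the residue is -107/1224.
List the singular points by increasing real part (a conjugate pair: the negative imaginary part first).

Radius of convergence at 0: 1/9.
At -12/7: a logarithmic branch point.
At -1/9: a pole of order 2; residue -107/1224.


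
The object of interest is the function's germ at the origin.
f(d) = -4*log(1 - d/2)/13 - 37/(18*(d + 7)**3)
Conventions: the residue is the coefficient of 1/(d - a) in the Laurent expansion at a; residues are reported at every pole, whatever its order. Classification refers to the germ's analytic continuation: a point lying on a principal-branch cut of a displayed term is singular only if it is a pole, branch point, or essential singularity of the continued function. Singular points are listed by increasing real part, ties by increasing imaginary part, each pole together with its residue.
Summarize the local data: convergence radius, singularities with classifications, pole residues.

Denominator factor (d + 7)^3: pole of order 3 at -7, modulus 7.
Branch term (-4/13)*log(1 - d/(2)): its argument vanishes at d = 2, a logarithmic branch point, modulus 2.
The radius of convergence is the smallest modulus among the singular points: 2.
The branch term is analytic at -7 and contributes nothing to the residue; only the rational part matters.
At the order-3 pole -7 set g(d) = (d - (-7))^3*(rational part) = -37/18.
Order-3 pole: residue = g''(a)/2; g''(-7) = 0, so the residue is 0.
List the singular points by increasing real part (a conjugate pair: the negative imaginary part first).

Radius of convergence at 0: 2.
At -7: a pole of order 3; residue 0.
At 2: a logarithmic branch point.


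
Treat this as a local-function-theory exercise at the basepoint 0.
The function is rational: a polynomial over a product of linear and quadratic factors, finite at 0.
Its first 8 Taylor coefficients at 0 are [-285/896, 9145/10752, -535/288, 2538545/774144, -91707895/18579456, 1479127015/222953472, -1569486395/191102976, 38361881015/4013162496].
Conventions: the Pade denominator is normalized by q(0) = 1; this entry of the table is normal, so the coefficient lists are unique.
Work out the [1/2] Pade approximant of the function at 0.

The Pade approximant has numerator coefficients [-285/896, -2887023725/6589782528]; denominator coefficients [1, 14898059/3677334, 24481143/4903112].

Taylor coefficients needed (read off): a_0 = -285/896, a_1 = 9145/10752, a_2 = -535/288, a_3 = 2538545/774144.
Write the denominator as Q(χ) = 1 + q1*χ + q2*χ^2. Requiring Q*f - P = O(χ^4) with deg P <= 1 kills the coefficients of χ^2..χ^3 in Q*f:
  χ^2: a_2 + q1*a_1 + q2*a_0 = 0, i.e. -535/288 + (9145/10752)*q1 + (-285/896)*q2 = 0.
  χ^3: a_3 + q1*a_2 + q2*a_1 = 0, i.e. 2538545/774144 + (-535/288)*q1 + (9145/10752)*q2 = 0.
Solving this linear system: q1 = 14898059/3677334, q2 = 24481143/4903112.
The numerator is Q*f truncated at degree 1: P0 = a_0 = -285/896; P1 = a_1 + q1*a_0 = -2887023725/6589782528.


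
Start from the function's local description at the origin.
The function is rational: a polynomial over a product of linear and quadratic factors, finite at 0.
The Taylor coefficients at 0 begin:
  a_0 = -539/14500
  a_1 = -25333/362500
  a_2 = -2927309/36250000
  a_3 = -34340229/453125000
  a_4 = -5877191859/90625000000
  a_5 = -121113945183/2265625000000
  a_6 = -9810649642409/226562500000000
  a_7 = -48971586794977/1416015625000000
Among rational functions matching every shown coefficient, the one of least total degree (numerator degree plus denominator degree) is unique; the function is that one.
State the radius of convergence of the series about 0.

The radius of convergence is 10/7.

No rational of total degree below 4 reproduces all 8 coefficients; solving the [0/4] Pade equations on them gives f(ρ) = -11/(29*(ρ - 10/7)**2*(ρ**2 - 12*ρ/5 + 5)), whose expansion matches every shown term.
Denominator factor (ρ - 10/7)^2: pole of order 2 at 10/7, modulus 10/7.
Denominator factor (ρ**2 - 12*ρ/5 + 5): discriminant -356/25, complex-conjugate roots (6/5) + ((1/5)*sqrt(89))*i and (6/5) - ((1/5)*sqrt(89))*i; poles of order 1, moduli sqrt(5) and sqrt(5).
The radius of convergence is the smallest modulus among the singular points: 10/7.


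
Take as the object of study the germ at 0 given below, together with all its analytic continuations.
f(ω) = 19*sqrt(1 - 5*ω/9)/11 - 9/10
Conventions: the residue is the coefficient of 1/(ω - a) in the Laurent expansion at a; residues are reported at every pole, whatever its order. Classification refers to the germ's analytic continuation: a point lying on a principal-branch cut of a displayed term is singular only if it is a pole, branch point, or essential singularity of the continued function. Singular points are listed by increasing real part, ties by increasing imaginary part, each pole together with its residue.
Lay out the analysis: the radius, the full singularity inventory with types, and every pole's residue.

Radius of convergence at 0: 9/5.
At 9/5: an algebraic (square-root) branch point.

Branch term (19/11)*sqrt(1 - ω/(9/5)): its argument vanishes at ω = 9/5, a square-root branch point, modulus 9/5.
The radius of convergence is the smallest modulus among the singular points: 9/5.


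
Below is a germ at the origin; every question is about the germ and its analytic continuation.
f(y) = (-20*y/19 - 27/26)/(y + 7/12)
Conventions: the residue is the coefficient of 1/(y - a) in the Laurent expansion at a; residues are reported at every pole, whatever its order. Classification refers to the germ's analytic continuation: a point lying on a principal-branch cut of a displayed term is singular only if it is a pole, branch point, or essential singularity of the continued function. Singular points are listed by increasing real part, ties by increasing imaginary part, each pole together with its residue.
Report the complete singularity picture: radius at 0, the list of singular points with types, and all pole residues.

Denominator factor (y + 7/12): pole of order 1 at -7/12, modulus 7/12.
The radius of convergence is the smallest modulus among the singular points: 7/12.
At the order-1 pole -7/12 set g(y) = (y - (-7/12))*f(y) = -20*y/19 - 27/26.
Simple pole: residue = g(a) at a = -7/12, which is -629/1482.

Radius of convergence at 0: 7/12.
At -7/12: a pole of order 1; residue -629/1482.


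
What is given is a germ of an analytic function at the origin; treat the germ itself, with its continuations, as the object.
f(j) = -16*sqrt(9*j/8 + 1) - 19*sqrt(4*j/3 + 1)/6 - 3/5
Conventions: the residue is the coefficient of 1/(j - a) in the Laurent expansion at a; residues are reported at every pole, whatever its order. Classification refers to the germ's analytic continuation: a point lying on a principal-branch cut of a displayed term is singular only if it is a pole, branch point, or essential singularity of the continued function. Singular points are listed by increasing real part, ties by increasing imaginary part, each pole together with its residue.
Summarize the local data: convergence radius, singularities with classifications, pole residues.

Radius of convergence at 0: 3/4.
At -8/9: an algebraic (square-root) branch point.
At -3/4: an algebraic (square-root) branch point.

Branch term (-16)*sqrt(1 - j/(-8/9)): its argument vanishes at j = -8/9, a square-root branch point, modulus 8/9.
Branch term (-19/6)*sqrt(1 - j/(-3/4)): its argument vanishes at j = -3/4, a square-root branch point, modulus 3/4.
The radius of convergence is the smallest modulus among the singular points: 3/4.
List the singular points by increasing real part (a conjugate pair: the negative imaginary part first).


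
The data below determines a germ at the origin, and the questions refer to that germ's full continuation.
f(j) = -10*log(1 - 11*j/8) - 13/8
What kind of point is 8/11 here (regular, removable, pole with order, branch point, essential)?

The term (-10)*log(1 - j/(8/11)) has argument 1 - 8/11/(8/11) = 0 at 8/11: a logarithmic (infinitely-sheeted) branch point; the remaining terms are analytic or single-valued there.

The point is a logarithmic branch point.


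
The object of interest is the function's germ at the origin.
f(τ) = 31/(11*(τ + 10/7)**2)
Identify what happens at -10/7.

The denominator factor τ + 10/7 vanishes at -10/7 and appears to the power 2; the numerator there equals 31/11, nonzero, and no other factor vanishes.
Hence a pole whose order is the multiplicity, 2.

The point is a pole of order 2.


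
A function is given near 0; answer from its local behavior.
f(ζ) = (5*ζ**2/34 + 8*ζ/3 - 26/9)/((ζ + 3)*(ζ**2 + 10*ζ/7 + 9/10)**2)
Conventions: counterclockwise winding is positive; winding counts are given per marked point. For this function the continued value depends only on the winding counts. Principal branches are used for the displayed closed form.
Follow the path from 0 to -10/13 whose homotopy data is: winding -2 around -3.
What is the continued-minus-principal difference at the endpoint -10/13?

Continued minus principal equals 0.

The function is rational, hence single-valued: continuing it around any pole returns the same value, so the difference is 0.


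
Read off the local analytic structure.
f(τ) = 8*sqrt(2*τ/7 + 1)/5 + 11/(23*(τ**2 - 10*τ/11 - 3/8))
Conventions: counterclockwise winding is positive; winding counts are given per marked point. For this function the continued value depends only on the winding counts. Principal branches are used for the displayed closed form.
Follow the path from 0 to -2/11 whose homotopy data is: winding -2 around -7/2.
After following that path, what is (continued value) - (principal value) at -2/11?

Continued minus principal equals 0.

The rational part is single-valued and drops out of the difference; each branch term changes only by its own monodromy.
(8/5)*sqrt(1 - τ/(-7/2)): winding -2 is even, the square root returns to the same sheet, contribution 0.
Summing the contributions at τ = -2/11 gives 0.


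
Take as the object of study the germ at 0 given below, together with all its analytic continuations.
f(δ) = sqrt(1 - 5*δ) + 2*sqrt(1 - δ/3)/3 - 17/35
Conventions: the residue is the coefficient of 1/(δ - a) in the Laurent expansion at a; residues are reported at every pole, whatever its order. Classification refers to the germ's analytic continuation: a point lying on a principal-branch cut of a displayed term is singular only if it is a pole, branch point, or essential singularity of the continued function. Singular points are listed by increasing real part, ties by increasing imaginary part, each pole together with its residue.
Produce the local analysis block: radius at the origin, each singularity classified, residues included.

Branch term (1)*sqrt(1 - δ/(1/5)): its argument vanishes at δ = 1/5, a square-root branch point, modulus 1/5.
Branch term (2/3)*sqrt(1 - δ/(3)): its argument vanishes at δ = 3, a square-root branch point, modulus 3.
The radius of convergence is the smallest modulus among the singular points: 1/5.
List the singular points by increasing real part (a conjugate pair: the negative imaginary part first).

Radius of convergence at 0: 1/5.
At 1/5: an algebraic (square-root) branch point.
At 3: an algebraic (square-root) branch point.


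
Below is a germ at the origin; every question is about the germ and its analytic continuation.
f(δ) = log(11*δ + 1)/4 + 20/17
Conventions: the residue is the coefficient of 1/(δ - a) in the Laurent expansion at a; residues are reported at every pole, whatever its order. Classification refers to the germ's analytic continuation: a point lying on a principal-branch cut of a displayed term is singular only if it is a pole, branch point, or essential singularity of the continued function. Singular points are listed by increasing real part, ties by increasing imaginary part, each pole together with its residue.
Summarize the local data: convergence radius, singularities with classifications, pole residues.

Branch term (1/4)*log(1 - δ/(-1/11)): its argument vanishes at δ = -1/11, a logarithmic branch point, modulus 1/11.
The radius of convergence is the smallest modulus among the singular points: 1/11.

Radius of convergence at 0: 1/11.
At -1/11: a logarithmic branch point.
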